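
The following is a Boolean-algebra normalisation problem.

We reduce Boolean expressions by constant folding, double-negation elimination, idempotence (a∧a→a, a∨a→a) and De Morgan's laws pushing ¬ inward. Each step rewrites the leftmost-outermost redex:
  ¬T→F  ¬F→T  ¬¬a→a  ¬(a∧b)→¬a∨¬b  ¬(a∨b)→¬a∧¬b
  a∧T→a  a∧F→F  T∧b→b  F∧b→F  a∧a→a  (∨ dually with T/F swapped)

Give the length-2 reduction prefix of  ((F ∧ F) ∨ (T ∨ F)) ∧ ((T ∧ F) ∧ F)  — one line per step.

  start: ((F ∧ F) ∨ (T ∨ F)) ∧ ((T ∧ F) ∧ F)
  step 1: (F ∨ (T ∨ F)) ∧ ((T ∧ F) ∧ F)
  step 2: (T ∨ F) ∧ ((T ∧ F) ∧ F)

Answer: after 2 steps: (T ∨ F) ∧ ((T ∧ F) ∧ F)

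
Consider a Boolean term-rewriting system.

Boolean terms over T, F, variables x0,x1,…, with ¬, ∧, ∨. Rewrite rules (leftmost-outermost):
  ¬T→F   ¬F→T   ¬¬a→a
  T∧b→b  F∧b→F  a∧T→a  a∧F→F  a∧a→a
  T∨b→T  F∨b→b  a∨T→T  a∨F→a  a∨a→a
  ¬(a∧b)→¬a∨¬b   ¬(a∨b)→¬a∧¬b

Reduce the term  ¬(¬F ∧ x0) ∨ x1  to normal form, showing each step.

  start: ¬(¬F ∧ x0) ∨ x1
  →1  (¬¬F ∨ ¬x0) ∨ x1
  →2  (F ∨ ¬x0) ∨ x1
  →3  ¬x0 ∨ x1

Answer: normal form = ¬x0 ∨ x1  (in 3 steps)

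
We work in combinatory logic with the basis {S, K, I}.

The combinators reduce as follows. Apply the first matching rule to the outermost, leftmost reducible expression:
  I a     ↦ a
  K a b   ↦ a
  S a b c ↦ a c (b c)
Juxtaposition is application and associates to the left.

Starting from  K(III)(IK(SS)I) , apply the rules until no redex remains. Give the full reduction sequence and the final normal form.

Answer: normal form = I  (in 3 steps)

Working:
  start: K(III)(IK(SS)I)
  →1  III
  →2  II
  →3  I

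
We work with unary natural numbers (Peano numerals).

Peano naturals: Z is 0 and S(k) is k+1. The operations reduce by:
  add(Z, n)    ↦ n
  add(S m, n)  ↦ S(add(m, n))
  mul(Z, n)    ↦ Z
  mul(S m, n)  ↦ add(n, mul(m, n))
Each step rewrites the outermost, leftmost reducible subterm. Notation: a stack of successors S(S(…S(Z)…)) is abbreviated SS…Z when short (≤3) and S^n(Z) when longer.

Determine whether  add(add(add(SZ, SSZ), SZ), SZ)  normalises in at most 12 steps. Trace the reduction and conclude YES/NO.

  start: add(add(add(SZ, SSZ), SZ), SZ)
  step 1: add(add(S(add(Z, SSZ)), SZ), SZ)
  step 2: add(S(add(add(Z, SSZ), SZ)), SZ)
  step 3: S(add(add(add(Z, SSZ), SZ), SZ))
  step 4: S(add(add(SSZ, SZ), SZ))
  step 5: S(add(S(add(SZ, SZ)), SZ))
  step 6: S(S(add(add(SZ, SZ), SZ)))
  step 7: S(S(add(S(add(Z, SZ)), SZ)))
  step 8: S(S(S(add(add(Z, SZ), SZ))))
  step 9: S(S(S(add(SZ, SZ))))
  step 10: S(S(S(S(add(Z, SZ)))))
  step 11: S^5(Z)

Answer: YES — reaches normal form S^5(Z) in 11 ≤ 12 steps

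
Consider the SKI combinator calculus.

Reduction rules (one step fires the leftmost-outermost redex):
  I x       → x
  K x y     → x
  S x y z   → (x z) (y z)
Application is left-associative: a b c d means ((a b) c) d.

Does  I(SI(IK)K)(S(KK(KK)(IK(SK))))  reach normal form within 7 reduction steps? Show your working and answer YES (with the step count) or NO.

Answer: YES — reaches normal form KK in 5 ≤ 7 steps

Reduction:
  start: I(SI(IK)K)(S(KK(KK)(IK(SK))))
  →1  SI(IK)K(S(KK(KK)(IK(SK))))
  →2  IK(IKK)(S(KK(KK)(IK(SK))))
  →3  K(IKK)(S(KK(KK)(IK(SK))))
  →4  IKK
  →5  KK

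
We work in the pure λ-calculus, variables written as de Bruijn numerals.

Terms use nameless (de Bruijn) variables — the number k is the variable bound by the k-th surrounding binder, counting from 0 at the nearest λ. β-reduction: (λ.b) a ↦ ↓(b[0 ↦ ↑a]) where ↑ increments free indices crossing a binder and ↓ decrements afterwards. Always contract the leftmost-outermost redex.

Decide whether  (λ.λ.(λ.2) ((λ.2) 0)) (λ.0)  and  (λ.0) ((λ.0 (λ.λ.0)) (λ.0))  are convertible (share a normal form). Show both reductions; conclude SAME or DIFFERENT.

Term A:
  start: (λ.λ.(λ.2) ((λ.2) 0)) (λ.0)
  →1  λ.(λ.λ.0) ((λ.λ.0) 0)
  →2  λ.λ.0

Term B:
  start: (λ.0) ((λ.0 (λ.λ.0)) (λ.0))
  →1  (λ.0 (λ.λ.0)) (λ.0)
  →2  (λ.0) (λ.λ.0)
  →3  λ.λ.0

Answer: SAME — A ⇓ λ.λ.0, B ⇓ λ.λ.0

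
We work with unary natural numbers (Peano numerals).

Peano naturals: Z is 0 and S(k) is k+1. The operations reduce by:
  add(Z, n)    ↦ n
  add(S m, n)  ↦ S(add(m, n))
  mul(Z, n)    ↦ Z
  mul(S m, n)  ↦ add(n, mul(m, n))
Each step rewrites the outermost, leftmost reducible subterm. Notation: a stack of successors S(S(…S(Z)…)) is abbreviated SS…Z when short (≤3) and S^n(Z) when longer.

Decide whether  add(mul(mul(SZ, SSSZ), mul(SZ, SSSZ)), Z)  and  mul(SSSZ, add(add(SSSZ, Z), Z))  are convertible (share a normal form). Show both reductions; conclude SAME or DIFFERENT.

Term A:
  start: add(mul(mul(SZ, SSSZ), mul(SZ, SSSZ)), Z)
  [1] add(mul(add(SSSZ, mul(Z, SSSZ)), mul(SZ, SSSZ)), Z)
  [2] add(mul(S(add(SSZ, mul(Z, SSSZ))), mul(SZ, SSSZ)), Z)
  [3] add(add(mul(SZ, SSSZ), mul(add(SSZ, mul(Z, SSSZ)), mul(SZ, SSSZ))), Z)
  [4] add(add(add(SSSZ, mul(Z, SSSZ)), mul(add(SSZ, mul(Z, SSSZ)), mul(SZ, SSSZ))), Z)
  [5] add(add(S(add(SSZ, mul(Z, SSSZ))), mul(add(SSZ, mul(Z, SSSZ)), mul(SZ, SSSZ))), Z)
  [6] add(S(add(add(SSZ, mul(Z, SSSZ)), mul(add(SSZ, mul(Z, SSSZ)), mul(SZ, SSSZ)))), Z)
  [7] S(add(add(add(SSZ, mul(Z, SSSZ)), mul(add(SSZ, mul(Z, SSSZ)), mul(SZ, SSSZ))), Z))
  [8] S(add(add(S(add(SZ, mul(Z, SSSZ))), mul(add(SSZ, mul(Z, SSSZ)), mul(SZ, SSSZ))), Z))
  [9] S(add(S(add(add(SZ, mul(Z, SSSZ)), mul(add(SSZ, mul(Z, SSSZ)), mul(SZ, SSSZ)))), Z))
  [10] S(S(add(add(add(SZ, mul(Z, SSSZ)), mul(add(SSZ, mul(Z, SSSZ)), mul(SZ, SSSZ))), Z)))
  [11] S(S(add(add(S(add(Z, mul(Z, SSSZ))), mul(add(SSZ, mul(Z, SSSZ)), mul(SZ, SSSZ))), Z)))
  [12] S(S(add(S(add(add(Z, mul(Z, SSSZ)), mul(add(SSZ, mul(Z, SSSZ)), mul(SZ, SSSZ)))), Z)))
  [13] S(S(S(add(add(add(Z, mul(Z, SSSZ)), mul(add(SSZ, mul(Z, SSSZ)), mul(SZ, SSSZ))), Z))))
  [14] S(S(S(add(add(mul(Z, SSSZ), mul(add(SSZ, mul(Z, SSSZ)), mul(SZ, SSSZ))), Z))))
  [15] S(S(S(add(add(Z, mul(add(SSZ, mul(Z, SSSZ)), mul(SZ, SSSZ))), Z))))
  [16] S(S(S(add(mul(add(SSZ, mul(Z, SSSZ)), mul(SZ, SSSZ)), Z))))
  [17] S(S(S(add(mul(S(add(SZ, mul(Z, SSSZ))), mul(SZ, SSSZ)), Z))))
  [18] S(S(S(add(add(mul(SZ, SSSZ), mul(add(SZ, mul(Z, SSSZ)), mul(SZ, SSSZ))), Z))))
  [19] S(S(S(add(add(add(SSSZ, mul(Z, SSSZ)), mul(add(SZ, mul(Z, SSSZ)), mul(SZ, SSSZ))), Z))))
  [20] S(S(S(add(add(S(add(SSZ, mul(Z, SSSZ))), mul(add(SZ, mul(Z, SSSZ)), mul(SZ, SSSZ))), Z))))
  [21] S(S(S(add(S(add(add(SSZ, mul(Z, SSSZ)), mul(add(SZ, mul(Z, SSSZ)), mul(SZ, SSSZ)))), Z))))
  [22] S(S(S(S(add(add(add(SSZ, mul(Z, SSSZ)), mul(add(SZ, mul(Z, SSSZ)), mul(SZ, SSSZ))), Z)))))
  [23] S(S(S(S(add(add(S(add(SZ, mul(Z, SSSZ))), mul(add(SZ, mul(Z, SSSZ)), mul(SZ, SSSZ))), Z)))))
  [24] S(S(S(S(add(S(add(add(SZ, mul(Z, SSSZ)), mul(add(SZ, mul(Z, SSSZ)), mul(SZ, SSSZ)))), Z)))))
  [25] S(S(S(S(S(add(add(add(SZ, mul(Z, SSSZ)), mul(add(SZ, mul(Z, SSSZ)), mul(SZ, SSSZ))), Z))))))
  [26] S(S(S(S(S(add(add(S(add(Z, mul(Z, SSSZ))), mul(add(SZ, mul(Z, SSSZ)), mul(SZ, SSSZ))), Z))))))
  [27] S(S(S(S(S(add(S(add(add(Z, mul(Z, SSSZ)), mul(add(SZ, mul(Z, SSSZ)), mul(SZ, SSSZ)))), Z))))))
  [28] S(S(S(S(S(S(add(add(add(Z, mul(Z, SSSZ)), mul(add(SZ, mul(Z, SSSZ)), mul(SZ, SSSZ))), Z)))))))
  [29] S(S(S(S(S(S(add(add(mul(Z, SSSZ), mul(add(SZ, mul(Z, SSSZ)), mul(SZ, SSSZ))), Z)))))))
  [30] S(S(S(S(S(S(add(add(Z, mul(add(SZ, mul(Z, SSSZ)), mul(SZ, SSSZ))), Z)))))))
  [31] S(S(S(S(S(S(add(mul(add(SZ, mul(Z, SSSZ)), mul(SZ, SSSZ)), Z)))))))
  [32] S(S(S(S(S(S(add(mul(S(add(Z, mul(Z, SSSZ))), mul(SZ, SSSZ)), Z)))))))
  [33] S(S(S(S(S(S(add(add(mul(SZ, SSSZ), mul(add(Z, mul(Z, SSSZ)), mul(SZ, SSSZ))), Z)))))))
  [34] S(S(S(S(S(S(add(add(add(SSSZ, mul(Z, SSSZ)), mul(add(Z, mul(Z, SSSZ)), mul(SZ, SSSZ))), Z)))))))
  [35] S(S(S(S(S(S(add(add(S(add(SSZ, mul(Z, SSSZ))), mul(add(Z, mul(Z, SSSZ)), mul(SZ, SSSZ))), Z)))))))
  [36] S(S(S(S(S(S(add(S(add(add(SSZ, mul(Z, SSSZ)), mul(add(Z, mul(Z, SSSZ)), mul(SZ, SSSZ)))), Z)))))))
  [37] S(S(S(S(S(S(S(add(add(add(SSZ, mul(Z, SSSZ)), mul(add(Z, mul(Z, SSSZ)), mul(SZ, SSSZ))), Z))))))))
  [38] S(S(S(S(S(S(S(add(add(S(add(SZ, mul(Z, SSSZ))), mul(add(Z, mul(Z, SSSZ)), mul(SZ, SSSZ))), Z))))))))
  [39] S(S(S(S(S(S(S(add(S(add(add(SZ, mul(Z, SSSZ)), mul(add(Z, mul(Z, SSSZ)), mul(SZ, SSSZ)))), Z))))))))
  [40] S(S(S(S(S(S(S(S(add(add(add(SZ, mul(Z, SSSZ)), mul(add(Z, mul(Z, SSSZ)), mul(SZ, SSSZ))), Z)))))))))
  [41] S(S(S(S(S(S(S(S(add(add(S(add(Z, mul(Z, SSSZ))), mul(add(Z, mul(Z, SSSZ)), mul(SZ, SSSZ))), Z)))))))))
  [42] S(S(S(S(S(S(S(S(add(S(add(add(Z, mul(Z, SSSZ)), mul(add(Z, mul(Z, SSSZ)), mul(SZ, SSSZ)))), Z)))))))))
  [43] S(S(S(S(S(S(S(S(S(add(add(add(Z, mul(Z, SSSZ)), mul(add(Z, mul(Z, SSSZ)), mul(SZ, SSSZ))), Z))))))))))
  [44] S(S(S(S(S(S(S(S(S(add(add(mul(Z, SSSZ), mul(add(Z, mul(Z, SSSZ)), mul(SZ, SSSZ))), Z))))))))))
  [45] S(S(S(S(S(S(S(S(S(add(add(Z, mul(add(Z, mul(Z, SSSZ)), mul(SZ, SSSZ))), Z))))))))))
  [46] S(S(S(S(S(S(S(S(S(add(mul(add(Z, mul(Z, SSSZ)), mul(SZ, SSSZ)), Z))))))))))
  [47] S(S(S(S(S(S(S(S(S(add(mul(mul(Z, SSSZ), mul(SZ, SSSZ)), Z))))))))))
  [48] S(S(S(S(S(S(S(S(S(add(mul(Z, mul(SZ, SSSZ)), Z))))))))))
  [49] S(S(S(S(S(S(S(S(S(add(Z, Z))))))))))
  [50] S^9(Z)

Term B:
  start: mul(SSSZ, add(add(SSSZ, Z), Z))
  [1] add(add(add(SSSZ, Z), Z), mul(SSZ, add(add(SSSZ, Z), Z)))
  [2] add(add(S(add(SSZ, Z)), Z), mul(SSZ, add(add(SSSZ, Z), Z)))
  [3] add(S(add(add(SSZ, Z), Z)), mul(SSZ, add(add(SSSZ, Z), Z)))
  [4] S(add(add(add(SSZ, Z), Z), mul(SSZ, add(add(SSSZ, Z), Z))))
  [5] S(add(add(S(add(SZ, Z)), Z), mul(SSZ, add(add(SSSZ, Z), Z))))
  [6] S(add(S(add(add(SZ, Z), Z)), mul(SSZ, add(add(SSSZ, Z), Z))))
  [7] S(S(add(add(add(SZ, Z), Z), mul(SSZ, add(add(SSSZ, Z), Z)))))
  [8] S(S(add(add(S(add(Z, Z)), Z), mul(SSZ, add(add(SSSZ, Z), Z)))))
  [9] S(S(add(S(add(add(Z, Z), Z)), mul(SSZ, add(add(SSSZ, Z), Z)))))
  [10] S(S(S(add(add(add(Z, Z), Z), mul(SSZ, add(add(SSSZ, Z), Z))))))
  [11] S(S(S(add(add(Z, Z), mul(SSZ, add(add(SSSZ, Z), Z))))))
  [12] S(S(S(add(Z, mul(SSZ, add(add(SSSZ, Z), Z))))))
  [13] S(S(S(mul(SSZ, add(add(SSSZ, Z), Z)))))
  [14] S(S(S(add(add(add(SSSZ, Z), Z), mul(SZ, add(add(SSSZ, Z), Z))))))
  [15] S(S(S(add(add(S(add(SSZ, Z)), Z), mul(SZ, add(add(SSSZ, Z), Z))))))
  [16] S(S(S(add(S(add(add(SSZ, Z), Z)), mul(SZ, add(add(SSSZ, Z), Z))))))
  [17] S(S(S(S(add(add(add(SSZ, Z), Z), mul(SZ, add(add(SSSZ, Z), Z)))))))
  [18] S(S(S(S(add(add(S(add(SZ, Z)), Z), mul(SZ, add(add(SSSZ, Z), Z)))))))
  [19] S(S(S(S(add(S(add(add(SZ, Z), Z)), mul(SZ, add(add(SSSZ, Z), Z)))))))
  [20] S(S(S(S(S(add(add(add(SZ, Z), Z), mul(SZ, add(add(SSSZ, Z), Z))))))))
  [21] S(S(S(S(S(add(add(S(add(Z, Z)), Z), mul(SZ, add(add(SSSZ, Z), Z))))))))
  [22] S(S(S(S(S(add(S(add(add(Z, Z), Z)), mul(SZ, add(add(SSSZ, Z), Z))))))))
  [23] S(S(S(S(S(S(add(add(add(Z, Z), Z), mul(SZ, add(add(SSSZ, Z), Z)))))))))
  [24] S(S(S(S(S(S(add(add(Z, Z), mul(SZ, add(add(SSSZ, Z), Z)))))))))
  [25] S(S(S(S(S(S(add(Z, mul(SZ, add(add(SSSZ, Z), Z)))))))))
  [26] S(S(S(S(S(S(mul(SZ, add(add(SSSZ, Z), Z))))))))
  [27] S(S(S(S(S(S(add(add(add(SSSZ, Z), Z), mul(Z, add(add(SSSZ, Z), Z)))))))))
  [28] S(S(S(S(S(S(add(add(S(add(SSZ, Z)), Z), mul(Z, add(add(SSSZ, Z), Z)))))))))
  [29] S(S(S(S(S(S(add(S(add(add(SSZ, Z), Z)), mul(Z, add(add(SSSZ, Z), Z)))))))))
  [30] S(S(S(S(S(S(S(add(add(add(SSZ, Z), Z), mul(Z, add(add(SSSZ, Z), Z))))))))))
  [31] S(S(S(S(S(S(S(add(add(S(add(SZ, Z)), Z), mul(Z, add(add(SSSZ, Z), Z))))))))))
  [32] S(S(S(S(S(S(S(add(S(add(add(SZ, Z), Z)), mul(Z, add(add(SSSZ, Z), Z))))))))))
  [33] S(S(S(S(S(S(S(S(add(add(add(SZ, Z), Z), mul(Z, add(add(SSSZ, Z), Z)))))))))))
  [34] S(S(S(S(S(S(S(S(add(add(S(add(Z, Z)), Z), mul(Z, add(add(SSSZ, Z), Z)))))))))))
  [35] S(S(S(S(S(S(S(S(add(S(add(add(Z, Z), Z)), mul(Z, add(add(SSSZ, Z), Z)))))))))))
  [36] S(S(S(S(S(S(S(S(S(add(add(add(Z, Z), Z), mul(Z, add(add(SSSZ, Z), Z))))))))))))
  [37] S(S(S(S(S(S(S(S(S(add(add(Z, Z), mul(Z, add(add(SSSZ, Z), Z))))))))))))
  [38] S(S(S(S(S(S(S(S(S(add(Z, mul(Z, add(add(SSSZ, Z), Z))))))))))))
  [39] S(S(S(S(S(S(S(S(S(mul(Z, add(add(SSSZ, Z), Z)))))))))))
  [40] S^9(Z)

Answer: SAME — A ⇓ S^9(Z), B ⇓ S^9(Z)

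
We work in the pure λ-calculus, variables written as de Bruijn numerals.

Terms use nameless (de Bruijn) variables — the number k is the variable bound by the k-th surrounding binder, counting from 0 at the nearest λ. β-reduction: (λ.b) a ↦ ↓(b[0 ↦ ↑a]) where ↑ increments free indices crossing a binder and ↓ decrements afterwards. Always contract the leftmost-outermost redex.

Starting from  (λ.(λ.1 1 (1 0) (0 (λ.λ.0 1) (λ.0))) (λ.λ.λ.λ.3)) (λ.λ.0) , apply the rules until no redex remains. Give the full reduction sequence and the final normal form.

Answer: normal form = λ.λ.λ.λ.0 1  (in 8 steps)

Reduction:
  start: (λ.(λ.1 1 (1 0) (0 (λ.λ.0 1) (λ.0))) (λ.λ.λ.λ.3)) (λ.λ.0)
  [1] (λ.(λ.λ.0) (λ.λ.0) ((λ.λ.0) 0) (0 (λ.λ.0 1) (λ.0))) (λ.λ.λ.λ.3)
  [2] (λ.λ.0) (λ.λ.0) ((λ.λ.0) (λ.λ.λ.λ.3)) ((λ.λ.λ.λ.3) (λ.λ.0 1) (λ.0))
  [3] (λ.0) ((λ.λ.0) (λ.λ.λ.λ.3)) ((λ.λ.λ.λ.3) (λ.λ.0 1) (λ.0))
  [4] (λ.λ.0) (λ.λ.λ.λ.3) ((λ.λ.λ.λ.3) (λ.λ.0 1) (λ.0))
  [5] (λ.0) ((λ.λ.λ.λ.3) (λ.λ.0 1) (λ.0))
  [6] (λ.λ.λ.λ.3) (λ.λ.0 1) (λ.0)
  [7] (λ.λ.λ.λ.λ.0 1) (λ.0)
  [8] λ.λ.λ.λ.0 1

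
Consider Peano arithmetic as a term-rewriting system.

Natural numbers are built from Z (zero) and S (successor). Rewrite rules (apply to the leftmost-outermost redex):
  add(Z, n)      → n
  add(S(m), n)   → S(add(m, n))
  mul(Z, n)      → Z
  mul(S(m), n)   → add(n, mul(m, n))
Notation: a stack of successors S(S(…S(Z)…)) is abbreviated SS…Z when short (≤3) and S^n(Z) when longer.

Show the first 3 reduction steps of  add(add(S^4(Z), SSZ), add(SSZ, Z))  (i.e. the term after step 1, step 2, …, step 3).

  start: add(add(S^4(Z), SSZ), add(SSZ, Z))
  step 1: add(S(add(SSSZ, SSZ)), add(SSZ, Z))
  step 2: S(add(add(SSSZ, SSZ), add(SSZ, Z)))
  step 3: S(add(S(add(SSZ, SSZ)), add(SSZ, Z)))

Answer: after 3 steps: S(add(S(add(SSZ, SSZ)), add(SSZ, Z)))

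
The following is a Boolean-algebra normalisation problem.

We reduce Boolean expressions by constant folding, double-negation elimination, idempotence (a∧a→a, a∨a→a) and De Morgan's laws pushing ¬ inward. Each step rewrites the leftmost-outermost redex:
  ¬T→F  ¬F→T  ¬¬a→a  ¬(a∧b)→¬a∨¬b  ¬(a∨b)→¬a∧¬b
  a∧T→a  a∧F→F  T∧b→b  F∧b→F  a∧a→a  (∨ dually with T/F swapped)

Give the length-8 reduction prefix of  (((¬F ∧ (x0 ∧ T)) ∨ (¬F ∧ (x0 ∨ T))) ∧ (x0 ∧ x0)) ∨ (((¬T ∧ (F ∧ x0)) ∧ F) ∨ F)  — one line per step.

  start: (((¬F ∧ (x0 ∧ T)) ∨ (¬F ∧ (x0 ∨ T))) ∧ (x0 ∧ x0)) ∨ (((¬T ∧ (F ∧ x0)) ∧ F) ∨ F)
  →1  (((T ∧ (x0 ∧ T)) ∨ (¬F ∧ (x0 ∨ T))) ∧ (x0 ∧ x0)) ∨ (((¬T ∧ (F ∧ x0)) ∧ F) ∨ F)
  →2  (((x0 ∧ T) ∨ (¬F ∧ (x0 ∨ T))) ∧ (x0 ∧ x0)) ∨ (((¬T ∧ (F ∧ x0)) ∧ F) ∨ F)
  →3  ((x0 ∨ (¬F ∧ (x0 ∨ T))) ∧ (x0 ∧ x0)) ∨ (((¬T ∧ (F ∧ x0)) ∧ F) ∨ F)
  →4  ((x0 ∨ (T ∧ (x0 ∨ T))) ∧ (x0 ∧ x0)) ∨ (((¬T ∧ (F ∧ x0)) ∧ F) ∨ F)
  →5  ((x0 ∨ (x0 ∨ T)) ∧ (x0 ∧ x0)) ∨ (((¬T ∧ (F ∧ x0)) ∧ F) ∨ F)
  →6  ((x0 ∨ T) ∧ (x0 ∧ x0)) ∨ (((¬T ∧ (F ∧ x0)) ∧ F) ∨ F)
  →7  (T ∧ (x0 ∧ x0)) ∨ (((¬T ∧ (F ∧ x0)) ∧ F) ∨ F)
  →8  (x0 ∧ x0) ∨ (((¬T ∧ (F ∧ x0)) ∧ F) ∨ F)

Answer: after 8 steps: (x0 ∧ x0) ∨ (((¬T ∧ (F ∧ x0)) ∧ F) ∨ F)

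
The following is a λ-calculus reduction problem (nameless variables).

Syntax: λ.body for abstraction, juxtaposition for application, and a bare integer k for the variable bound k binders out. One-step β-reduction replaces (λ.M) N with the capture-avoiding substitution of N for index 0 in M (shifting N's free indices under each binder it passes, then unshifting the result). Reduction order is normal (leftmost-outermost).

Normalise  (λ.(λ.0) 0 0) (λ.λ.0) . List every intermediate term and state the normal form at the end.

  start: (λ.(λ.0) 0 0) (λ.λ.0)
  [1] (λ.0) (λ.λ.0) (λ.λ.0)
  [2] (λ.λ.0) (λ.λ.0)
  [3] λ.0

Answer: normal form = λ.0  (in 3 steps)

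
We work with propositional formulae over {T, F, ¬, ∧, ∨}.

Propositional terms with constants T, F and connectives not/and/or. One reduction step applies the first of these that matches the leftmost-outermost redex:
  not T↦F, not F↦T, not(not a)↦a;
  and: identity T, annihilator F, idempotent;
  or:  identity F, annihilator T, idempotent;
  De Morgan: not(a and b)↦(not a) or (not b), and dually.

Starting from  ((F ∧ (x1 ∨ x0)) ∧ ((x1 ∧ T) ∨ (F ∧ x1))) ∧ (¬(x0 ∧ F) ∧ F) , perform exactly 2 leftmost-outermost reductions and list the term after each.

  start: ((F ∧ (x1 ∨ x0)) ∧ ((x1 ∧ T) ∨ (F ∧ x1))) ∧ (¬(x0 ∧ F) ∧ F)
  →1  (F ∧ ((x1 ∧ T) ∨ (F ∧ x1))) ∧ (¬(x0 ∧ F) ∧ F)
  →2  F ∧ (¬(x0 ∧ F) ∧ F)

Answer: after 2 steps: F ∧ (¬(x0 ∧ F) ∧ F)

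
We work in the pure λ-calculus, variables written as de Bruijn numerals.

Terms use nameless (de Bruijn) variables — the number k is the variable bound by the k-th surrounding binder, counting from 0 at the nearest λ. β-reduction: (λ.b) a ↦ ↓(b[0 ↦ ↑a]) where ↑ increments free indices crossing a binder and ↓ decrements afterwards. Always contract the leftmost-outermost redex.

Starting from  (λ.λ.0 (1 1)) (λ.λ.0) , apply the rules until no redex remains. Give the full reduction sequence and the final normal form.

  start: (λ.λ.0 (1 1)) (λ.λ.0)
  [1] λ.0 ((λ.λ.0) (λ.λ.0))
  [2] λ.0 (λ.0)

Answer: normal form = λ.0 (λ.0)  (in 2 steps)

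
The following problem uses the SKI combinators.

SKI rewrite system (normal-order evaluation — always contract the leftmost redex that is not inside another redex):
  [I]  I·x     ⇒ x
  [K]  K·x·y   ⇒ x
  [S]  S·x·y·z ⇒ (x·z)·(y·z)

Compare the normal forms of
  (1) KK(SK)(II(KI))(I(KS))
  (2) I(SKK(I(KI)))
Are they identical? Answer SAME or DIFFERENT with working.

Term A:
  start: KK(SK)(II(KI))(I(KS))
  [1] K(II(KI))(I(KS))
  [2] II(KI)
  [3] I(KI)
  [4] KI

Term B:
  start: I(SKK(I(KI)))
  [1] SKK(I(KI))
  [2] K(I(KI))(K(I(KI)))
  [3] I(KI)
  [4] KI

Answer: SAME — A ⇓ KI, B ⇓ KI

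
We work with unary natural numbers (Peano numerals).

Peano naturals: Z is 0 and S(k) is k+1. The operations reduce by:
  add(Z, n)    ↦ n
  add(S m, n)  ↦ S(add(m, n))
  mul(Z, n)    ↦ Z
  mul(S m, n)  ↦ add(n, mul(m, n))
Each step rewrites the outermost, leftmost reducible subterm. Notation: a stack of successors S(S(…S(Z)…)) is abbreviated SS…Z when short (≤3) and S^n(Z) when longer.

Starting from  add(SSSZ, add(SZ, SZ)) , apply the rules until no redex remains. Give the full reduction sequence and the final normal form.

  start: add(SSSZ, add(SZ, SZ))
  [1] S(add(SSZ, add(SZ, SZ)))
  [2] S(S(add(SZ, add(SZ, SZ))))
  [3] S(S(S(add(Z, add(SZ, SZ)))))
  [4] S(S(S(add(SZ, SZ))))
  [5] S(S(S(S(add(Z, SZ)))))
  [6] S^5(Z)

Answer: normal form = S^5(Z)  (in 6 steps)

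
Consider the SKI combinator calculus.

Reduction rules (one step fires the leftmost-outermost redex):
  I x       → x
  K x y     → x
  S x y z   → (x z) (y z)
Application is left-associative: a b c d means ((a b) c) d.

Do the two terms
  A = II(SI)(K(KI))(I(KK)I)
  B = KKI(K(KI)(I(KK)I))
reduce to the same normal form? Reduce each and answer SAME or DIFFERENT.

Answer: SAME — A ⇓ K(KI), B ⇓ K(KI)

Derivation:
Term A:
  start: II(SI)(K(KI))(I(KK)I)
  →1  I(SI)(K(KI))(I(KK)I)
  →2  SI(K(KI))(I(KK)I)
  →3  I(I(KK)I)(K(KI)(I(KK)I))
  →4  I(KK)I(K(KI)(I(KK)I))
  →5  KKI(K(KI)(I(KK)I))
  →6  K(K(KI)(I(KK)I))
  →7  K(KI)

Term B:
  start: KKI(K(KI)(I(KK)I))
  →1  K(K(KI)(I(KK)I))
  →2  K(KI)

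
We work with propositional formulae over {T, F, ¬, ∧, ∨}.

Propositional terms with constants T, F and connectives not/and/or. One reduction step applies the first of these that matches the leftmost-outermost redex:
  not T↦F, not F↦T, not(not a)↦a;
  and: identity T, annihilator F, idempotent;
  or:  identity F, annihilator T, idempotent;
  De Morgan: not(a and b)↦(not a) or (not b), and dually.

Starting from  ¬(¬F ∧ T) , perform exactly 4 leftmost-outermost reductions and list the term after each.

  start: ¬(¬F ∧ T)
  [1] ¬¬F ∨ ¬T
  [2] F ∨ ¬T
  [3] ¬T
  [4] F

Answer: after 4 steps: F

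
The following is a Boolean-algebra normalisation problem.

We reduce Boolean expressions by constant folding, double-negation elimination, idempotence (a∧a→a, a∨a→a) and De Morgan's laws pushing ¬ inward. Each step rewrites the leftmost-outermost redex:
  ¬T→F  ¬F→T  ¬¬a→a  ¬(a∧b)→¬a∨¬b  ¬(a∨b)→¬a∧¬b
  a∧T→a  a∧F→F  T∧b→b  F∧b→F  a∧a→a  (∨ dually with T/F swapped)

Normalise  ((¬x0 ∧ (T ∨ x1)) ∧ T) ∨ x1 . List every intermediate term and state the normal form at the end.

  start: ((¬x0 ∧ (T ∨ x1)) ∧ T) ∨ x1
  step 1: (¬x0 ∧ (T ∨ x1)) ∨ x1
  step 2: (¬x0 ∧ T) ∨ x1
  step 3: ¬x0 ∨ x1

Answer: normal form = ¬x0 ∨ x1  (in 3 steps)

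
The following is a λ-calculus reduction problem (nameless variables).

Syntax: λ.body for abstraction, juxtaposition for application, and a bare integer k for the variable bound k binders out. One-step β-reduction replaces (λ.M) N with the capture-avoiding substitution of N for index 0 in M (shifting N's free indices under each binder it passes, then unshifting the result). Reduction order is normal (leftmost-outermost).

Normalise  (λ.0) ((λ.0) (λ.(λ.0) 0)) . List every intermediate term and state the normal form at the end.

Answer: normal form = λ.0  (in 3 steps)

Working:
  start: (λ.0) ((λ.0) (λ.(λ.0) 0))
  step 1: (λ.0) (λ.(λ.0) 0)
  step 2: λ.(λ.0) 0
  step 3: λ.0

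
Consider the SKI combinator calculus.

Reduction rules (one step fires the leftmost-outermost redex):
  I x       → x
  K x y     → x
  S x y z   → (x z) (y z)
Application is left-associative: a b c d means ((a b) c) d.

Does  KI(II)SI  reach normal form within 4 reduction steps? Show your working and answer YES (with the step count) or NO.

  start: KI(II)SI
  step 1: ISI
  step 2: SI

Answer: YES — reaches normal form SI in 2 ≤ 4 steps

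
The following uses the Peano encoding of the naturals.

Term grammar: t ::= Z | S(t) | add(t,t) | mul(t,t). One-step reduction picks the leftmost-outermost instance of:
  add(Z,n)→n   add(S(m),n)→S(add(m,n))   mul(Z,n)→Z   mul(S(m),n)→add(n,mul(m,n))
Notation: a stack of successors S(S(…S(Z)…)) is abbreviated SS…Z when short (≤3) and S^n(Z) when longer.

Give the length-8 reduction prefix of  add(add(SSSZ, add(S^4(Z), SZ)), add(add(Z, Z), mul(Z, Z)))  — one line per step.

  start: add(add(SSSZ, add(S^4(Z), SZ)), add(add(Z, Z), mul(Z, Z)))
  [1] add(S(add(SSZ, add(S^4(Z), SZ))), add(add(Z, Z), mul(Z, Z)))
  [2] S(add(add(SSZ, add(S^4(Z), SZ)), add(add(Z, Z), mul(Z, Z))))
  [3] S(add(S(add(SZ, add(S^4(Z), SZ))), add(add(Z, Z), mul(Z, Z))))
  [4] S(S(add(add(SZ, add(S^4(Z), SZ)), add(add(Z, Z), mul(Z, Z)))))
  [5] S(S(add(S(add(Z, add(S^4(Z), SZ))), add(add(Z, Z), mul(Z, Z)))))
  [6] S(S(S(add(add(Z, add(S^4(Z), SZ)), add(add(Z, Z), mul(Z, Z))))))
  [7] S(S(S(add(add(S^4(Z), SZ), add(add(Z, Z), mul(Z, Z))))))
  [8] S(S(S(add(S(add(SSSZ, SZ)), add(add(Z, Z), mul(Z, Z))))))

Answer: after 8 steps: S(S(S(add(S(add(SSSZ, SZ)), add(add(Z, Z), mul(Z, Z))))))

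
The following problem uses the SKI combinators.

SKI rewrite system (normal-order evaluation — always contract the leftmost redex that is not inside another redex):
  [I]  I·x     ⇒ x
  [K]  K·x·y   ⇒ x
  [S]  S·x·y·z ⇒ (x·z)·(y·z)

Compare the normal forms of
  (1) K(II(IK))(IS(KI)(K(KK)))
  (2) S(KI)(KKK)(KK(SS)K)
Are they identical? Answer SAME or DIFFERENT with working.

Answer: DIFFERENT — A ⇓ K, B ⇓ K(KK)

Derivation:
Term A:
  start: K(II(IK))(IS(KI)(K(KK)))
  [1] II(IK)
  [2] I(IK)
  [3] IK
  [4] K

Term B:
  start: S(KI)(KKK)(KK(SS)K)
  [1] KI(KK(SS)K)(KKK(KK(SS)K))
  [2] I(KKK(KK(SS)K))
  [3] KKK(KK(SS)K)
  [4] K(KK(SS)K)
  [5] K(KK)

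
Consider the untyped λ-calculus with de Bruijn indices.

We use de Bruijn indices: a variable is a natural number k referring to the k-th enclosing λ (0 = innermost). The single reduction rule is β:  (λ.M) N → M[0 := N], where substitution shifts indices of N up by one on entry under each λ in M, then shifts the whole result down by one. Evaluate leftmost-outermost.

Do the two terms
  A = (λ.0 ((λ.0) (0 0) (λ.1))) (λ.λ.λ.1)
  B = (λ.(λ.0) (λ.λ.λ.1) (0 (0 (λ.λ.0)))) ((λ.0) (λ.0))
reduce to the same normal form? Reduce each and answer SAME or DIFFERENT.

Answer: SAME — A ⇓ λ.λ.1, B ⇓ λ.λ.1

Reduction:
Term A:
  start: (λ.0 ((λ.0) (0 0) (λ.1))) (λ.λ.λ.1)
  [1] (λ.λ.λ.1) ((λ.0) ((λ.λ.λ.1) (λ.λ.λ.1)) (λ.λ.λ.λ.1))
  [2] λ.λ.1

Term B:
  start: (λ.(λ.0) (λ.λ.λ.1) (0 (0 (λ.λ.0)))) ((λ.0) (λ.0))
  [1] (λ.0) (λ.λ.λ.1) ((λ.0) (λ.0) ((λ.0) (λ.0) (λ.λ.0)))
  [2] (λ.λ.λ.1) ((λ.0) (λ.0) ((λ.0) (λ.0) (λ.λ.0)))
  [3] λ.λ.1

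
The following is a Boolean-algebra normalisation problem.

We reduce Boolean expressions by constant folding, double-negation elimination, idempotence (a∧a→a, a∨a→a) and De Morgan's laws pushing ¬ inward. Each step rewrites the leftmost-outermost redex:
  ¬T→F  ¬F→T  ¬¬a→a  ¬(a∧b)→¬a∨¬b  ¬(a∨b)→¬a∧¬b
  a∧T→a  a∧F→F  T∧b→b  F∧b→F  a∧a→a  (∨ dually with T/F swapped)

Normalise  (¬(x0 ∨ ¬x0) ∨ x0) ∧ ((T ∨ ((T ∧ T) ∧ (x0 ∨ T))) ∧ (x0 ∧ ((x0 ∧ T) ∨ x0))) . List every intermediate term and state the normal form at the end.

  start: (¬(x0 ∨ ¬x0) ∨ x0) ∧ ((T ∨ ((T ∧ T) ∧ (x0 ∨ T))) ∧ (x0 ∧ ((x0 ∧ T) ∨ x0)))
  step 1: ((¬x0 ∧ ¬¬x0) ∨ x0) ∧ ((T ∨ ((T ∧ T) ∧ (x0 ∨ T))) ∧ (x0 ∧ ((x0 ∧ T) ∨ x0)))
  step 2: ((¬x0 ∧ x0) ∨ x0) ∧ ((T ∨ ((T ∧ T) ∧ (x0 ∨ T))) ∧ (x0 ∧ ((x0 ∧ T) ∨ x0)))
  step 3: ((¬x0 ∧ x0) ∨ x0) ∧ (T ∧ (x0 ∧ ((x0 ∧ T) ∨ x0)))
  step 4: ((¬x0 ∧ x0) ∨ x0) ∧ (x0 ∧ ((x0 ∧ T) ∨ x0))
  step 5: ((¬x0 ∧ x0) ∨ x0) ∧ (x0 ∧ (x0 ∨ x0))
  step 6: ((¬x0 ∧ x0) ∨ x0) ∧ (x0 ∧ x0)
  step 7: ((¬x0 ∧ x0) ∨ x0) ∧ x0

Answer: normal form = ((¬x0 ∧ x0) ∨ x0) ∧ x0  (in 7 steps)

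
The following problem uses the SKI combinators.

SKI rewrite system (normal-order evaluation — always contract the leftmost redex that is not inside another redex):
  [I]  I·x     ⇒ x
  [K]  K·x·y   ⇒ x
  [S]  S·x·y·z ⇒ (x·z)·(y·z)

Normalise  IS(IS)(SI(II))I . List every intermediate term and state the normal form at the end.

  start: IS(IS)(SI(II))I
  →1  S(IS)(SI(II))I
  →2  ISI(SI(II)I)
  →3  SI(SI(II)I)
  →4  SI(II(III))
  →5  SI(I(III))
  →6  SI(III)
  →7  SI(II)
  →8  SII

Answer: normal form = SII  (in 8 steps)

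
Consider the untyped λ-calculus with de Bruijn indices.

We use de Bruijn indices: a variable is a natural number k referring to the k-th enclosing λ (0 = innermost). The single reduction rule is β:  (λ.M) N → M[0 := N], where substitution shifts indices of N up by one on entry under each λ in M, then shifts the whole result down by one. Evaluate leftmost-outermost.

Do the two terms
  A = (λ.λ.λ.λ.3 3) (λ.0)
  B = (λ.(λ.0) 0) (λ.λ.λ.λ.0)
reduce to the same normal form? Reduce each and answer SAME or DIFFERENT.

Term A:
  start: (λ.λ.λ.λ.3 3) (λ.0)
  step 1: λ.λ.λ.(λ.0) (λ.0)
  step 2: λ.λ.λ.λ.0

Term B:
  start: (λ.(λ.0) 0) (λ.λ.λ.λ.0)
  step 1: (λ.0) (λ.λ.λ.λ.0)
  step 2: λ.λ.λ.λ.0

Answer: SAME — A ⇓ λ.λ.λ.λ.0, B ⇓ λ.λ.λ.λ.0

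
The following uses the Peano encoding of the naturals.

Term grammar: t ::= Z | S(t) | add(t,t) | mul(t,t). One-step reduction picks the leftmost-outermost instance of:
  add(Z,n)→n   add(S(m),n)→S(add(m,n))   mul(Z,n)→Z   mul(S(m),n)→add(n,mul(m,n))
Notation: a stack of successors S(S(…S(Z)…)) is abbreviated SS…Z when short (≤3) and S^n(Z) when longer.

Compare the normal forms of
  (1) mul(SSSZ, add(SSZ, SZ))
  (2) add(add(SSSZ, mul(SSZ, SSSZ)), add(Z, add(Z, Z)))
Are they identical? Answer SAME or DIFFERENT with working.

Answer: SAME — A ⇓ S^9(Z), B ⇓ S^9(Z)

Working:
Term A:
  start: mul(SSSZ, add(SSZ, SZ))
  step 1: add(add(SSZ, SZ), mul(SSZ, add(SSZ, SZ)))
  step 2: add(S(add(SZ, SZ)), mul(SSZ, add(SSZ, SZ)))
  step 3: S(add(add(SZ, SZ), mul(SSZ, add(SSZ, SZ))))
  step 4: S(add(S(add(Z, SZ)), mul(SSZ, add(SSZ, SZ))))
  step 5: S(S(add(add(Z, SZ), mul(SSZ, add(SSZ, SZ)))))
  step 6: S(S(add(SZ, mul(SSZ, add(SSZ, SZ)))))
  step 7: S(S(S(add(Z, mul(SSZ, add(SSZ, SZ))))))
  step 8: S(S(S(mul(SSZ, add(SSZ, SZ)))))
  step 9: S(S(S(add(add(SSZ, SZ), mul(SZ, add(SSZ, SZ))))))
  step 10: S(S(S(add(S(add(SZ, SZ)), mul(SZ, add(SSZ, SZ))))))
  step 11: S(S(S(S(add(add(SZ, SZ), mul(SZ, add(SSZ, SZ)))))))
  step 12: S(S(S(S(add(S(add(Z, SZ)), mul(SZ, add(SSZ, SZ)))))))
  step 13: S(S(S(S(S(add(add(Z, SZ), mul(SZ, add(SSZ, SZ))))))))
  step 14: S(S(S(S(S(add(SZ, mul(SZ, add(SSZ, SZ))))))))
  step 15: S(S(S(S(S(S(add(Z, mul(SZ, add(SSZ, SZ)))))))))
  step 16: S(S(S(S(S(S(mul(SZ, add(SSZ, SZ))))))))
  step 17: S(S(S(S(S(S(add(add(SSZ, SZ), mul(Z, add(SSZ, SZ)))))))))
  step 18: S(S(S(S(S(S(add(S(add(SZ, SZ)), mul(Z, add(SSZ, SZ)))))))))
  step 19: S(S(S(S(S(S(S(add(add(SZ, SZ), mul(Z, add(SSZ, SZ))))))))))
  step 20: S(S(S(S(S(S(S(add(S(add(Z, SZ)), mul(Z, add(SSZ, SZ))))))))))
  step 21: S(S(S(S(S(S(S(S(add(add(Z, SZ), mul(Z, add(SSZ, SZ)))))))))))
  step 22: S(S(S(S(S(S(S(S(add(SZ, mul(Z, add(SSZ, SZ)))))))))))
  step 23: S(S(S(S(S(S(S(S(S(add(Z, mul(Z, add(SSZ, SZ))))))))))))
  step 24: S(S(S(S(S(S(S(S(S(mul(Z, add(SSZ, SZ)))))))))))
  step 25: S^9(Z)

Term B:
  start: add(add(SSSZ, mul(SSZ, SSSZ)), add(Z, add(Z, Z)))
  step 1: add(S(add(SSZ, mul(SSZ, SSSZ))), add(Z, add(Z, Z)))
  step 2: S(add(add(SSZ, mul(SSZ, SSSZ)), add(Z, add(Z, Z))))
  step 3: S(add(S(add(SZ, mul(SSZ, SSSZ))), add(Z, add(Z, Z))))
  step 4: S(S(add(add(SZ, mul(SSZ, SSSZ)), add(Z, add(Z, Z)))))
  step 5: S(S(add(S(add(Z, mul(SSZ, SSSZ))), add(Z, add(Z, Z)))))
  step 6: S(S(S(add(add(Z, mul(SSZ, SSSZ)), add(Z, add(Z, Z))))))
  step 7: S(S(S(add(mul(SSZ, SSSZ), add(Z, add(Z, Z))))))
  step 8: S(S(S(add(add(SSSZ, mul(SZ, SSSZ)), add(Z, add(Z, Z))))))
  step 9: S(S(S(add(S(add(SSZ, mul(SZ, SSSZ))), add(Z, add(Z, Z))))))
  step 10: S(S(S(S(add(add(SSZ, mul(SZ, SSSZ)), add(Z, add(Z, Z)))))))
  step 11: S(S(S(S(add(S(add(SZ, mul(SZ, SSSZ))), add(Z, add(Z, Z)))))))
  step 12: S(S(S(S(S(add(add(SZ, mul(SZ, SSSZ)), add(Z, add(Z, Z))))))))
  step 13: S(S(S(S(S(add(S(add(Z, mul(SZ, SSSZ))), add(Z, add(Z, Z))))))))
  step 14: S(S(S(S(S(S(add(add(Z, mul(SZ, SSSZ)), add(Z, add(Z, Z)))))))))
  step 15: S(S(S(S(S(S(add(mul(SZ, SSSZ), add(Z, add(Z, Z)))))))))
  step 16: S(S(S(S(S(S(add(add(SSSZ, mul(Z, SSSZ)), add(Z, add(Z, Z)))))))))
  step 17: S(S(S(S(S(S(add(S(add(SSZ, mul(Z, SSSZ))), add(Z, add(Z, Z)))))))))
  step 18: S(S(S(S(S(S(S(add(add(SSZ, mul(Z, SSSZ)), add(Z, add(Z, Z))))))))))
  step 19: S(S(S(S(S(S(S(add(S(add(SZ, mul(Z, SSSZ))), add(Z, add(Z, Z))))))))))
  step 20: S(S(S(S(S(S(S(S(add(add(SZ, mul(Z, SSSZ)), add(Z, add(Z, Z)))))))))))
  step 21: S(S(S(S(S(S(S(S(add(S(add(Z, mul(Z, SSSZ))), add(Z, add(Z, Z)))))))))))
  step 22: S(S(S(S(S(S(S(S(S(add(add(Z, mul(Z, SSSZ)), add(Z, add(Z, Z))))))))))))
  step 23: S(S(S(S(S(S(S(S(S(add(mul(Z, SSSZ), add(Z, add(Z, Z))))))))))))
  step 24: S(S(S(S(S(S(S(S(S(add(Z, add(Z, add(Z, Z))))))))))))
  step 25: S(S(S(S(S(S(S(S(S(add(Z, add(Z, Z)))))))))))
  step 26: S(S(S(S(S(S(S(S(S(add(Z, Z))))))))))
  step 27: S^9(Z)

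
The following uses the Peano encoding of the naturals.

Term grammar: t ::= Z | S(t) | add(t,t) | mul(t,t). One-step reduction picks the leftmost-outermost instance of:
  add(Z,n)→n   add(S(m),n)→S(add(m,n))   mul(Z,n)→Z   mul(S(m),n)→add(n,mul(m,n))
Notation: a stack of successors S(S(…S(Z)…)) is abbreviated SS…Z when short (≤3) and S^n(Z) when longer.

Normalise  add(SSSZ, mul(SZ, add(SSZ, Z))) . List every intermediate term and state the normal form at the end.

  start: add(SSSZ, mul(SZ, add(SSZ, Z)))
  step 1: S(add(SSZ, mul(SZ, add(SSZ, Z))))
  step 2: S(S(add(SZ, mul(SZ, add(SSZ, Z)))))
  step 3: S(S(S(add(Z, mul(SZ, add(SSZ, Z))))))
  step 4: S(S(S(mul(SZ, add(SSZ, Z)))))
  step 5: S(S(S(add(add(SSZ, Z), mul(Z, add(SSZ, Z))))))
  step 6: S(S(S(add(S(add(SZ, Z)), mul(Z, add(SSZ, Z))))))
  step 7: S(S(S(S(add(add(SZ, Z), mul(Z, add(SSZ, Z)))))))
  step 8: S(S(S(S(add(S(add(Z, Z)), mul(Z, add(SSZ, Z)))))))
  step 9: S(S(S(S(S(add(add(Z, Z), mul(Z, add(SSZ, Z))))))))
  step 10: S(S(S(S(S(add(Z, mul(Z, add(SSZ, Z))))))))
  step 11: S(S(S(S(S(mul(Z, add(SSZ, Z)))))))
  step 12: S^5(Z)

Answer: normal form = S^5(Z)  (in 12 steps)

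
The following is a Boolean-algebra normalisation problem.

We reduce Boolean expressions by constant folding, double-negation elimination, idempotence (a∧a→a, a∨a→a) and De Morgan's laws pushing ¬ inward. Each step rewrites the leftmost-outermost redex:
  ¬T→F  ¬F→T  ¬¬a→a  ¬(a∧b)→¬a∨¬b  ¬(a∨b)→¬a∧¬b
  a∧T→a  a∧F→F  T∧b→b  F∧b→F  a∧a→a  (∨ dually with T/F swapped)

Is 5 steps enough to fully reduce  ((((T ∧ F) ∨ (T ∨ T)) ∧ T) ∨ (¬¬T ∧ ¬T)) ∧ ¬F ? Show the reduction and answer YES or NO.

Answer: NO — after 5 steps the term is T ∧ ¬F, not yet normal

Working:
  start: ((((T ∧ F) ∨ (T ∨ T)) ∧ T) ∨ (¬¬T ∧ ¬T)) ∧ ¬F
  step 1: (((T ∧ F) ∨ (T ∨ T)) ∨ (¬¬T ∧ ¬T)) ∧ ¬F
  step 2: ((F ∨ (T ∨ T)) ∨ (¬¬T ∧ ¬T)) ∧ ¬F
  step 3: ((T ∨ T) ∨ (¬¬T ∧ ¬T)) ∧ ¬F
  step 4: (T ∨ (¬¬T ∧ ¬T)) ∧ ¬F
  step 5: T ∧ ¬F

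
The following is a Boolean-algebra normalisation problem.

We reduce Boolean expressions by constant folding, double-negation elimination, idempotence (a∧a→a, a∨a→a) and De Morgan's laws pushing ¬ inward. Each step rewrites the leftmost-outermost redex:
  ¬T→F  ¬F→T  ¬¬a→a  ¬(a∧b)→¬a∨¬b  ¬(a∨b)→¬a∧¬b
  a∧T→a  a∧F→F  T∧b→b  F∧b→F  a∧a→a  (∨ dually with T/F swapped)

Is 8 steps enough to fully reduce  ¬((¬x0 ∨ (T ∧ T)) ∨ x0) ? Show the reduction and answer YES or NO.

Answer: YES — reaches normal form F in 8 ≤ 8 steps

Reduction:
  start: ¬((¬x0 ∨ (T ∧ T)) ∨ x0)
  step 1: ¬(¬x0 ∨ (T ∧ T)) ∧ ¬x0
  step 2: (¬¬x0 ∧ ¬(T ∧ T)) ∧ ¬x0
  step 3: (x0 ∧ ¬(T ∧ T)) ∧ ¬x0
  step 4: (x0 ∧ (¬T ∨ ¬T)) ∧ ¬x0
  step 5: (x0 ∧ ¬T) ∧ ¬x0
  step 6: (x0 ∧ F) ∧ ¬x0
  step 7: F ∧ ¬x0
  step 8: F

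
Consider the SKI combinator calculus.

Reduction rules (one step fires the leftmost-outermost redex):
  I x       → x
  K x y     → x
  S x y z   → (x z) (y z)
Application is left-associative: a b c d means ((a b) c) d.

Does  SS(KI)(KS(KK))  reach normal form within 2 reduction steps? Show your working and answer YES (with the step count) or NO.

Answer: NO — after 2 steps the term is SS(KI(KS(KK))), not yet normal

Derivation:
  start: SS(KI)(KS(KK))
  [1] S(KS(KK))(KI(KS(KK)))
  [2] SS(KI(KS(KK)))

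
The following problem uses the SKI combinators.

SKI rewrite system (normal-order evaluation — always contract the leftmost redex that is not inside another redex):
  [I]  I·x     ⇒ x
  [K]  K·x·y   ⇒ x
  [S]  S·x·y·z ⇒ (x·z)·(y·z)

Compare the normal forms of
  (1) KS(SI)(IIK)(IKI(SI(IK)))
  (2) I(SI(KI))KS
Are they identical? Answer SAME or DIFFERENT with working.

Term A:
  start: KS(SI)(IIK)(IKI(SI(IK)))
  step 1: S(IIK)(IKI(SI(IK)))
  step 2: S(IK)(IKI(SI(IK)))
  step 3: SK(IKI(SI(IK)))
  step 4: SK(KI(SI(IK)))
  step 5: SKI

Term B:
  start: I(SI(KI))KS
  step 1: SI(KI)KS
  step 2: IK(KIK)S
  step 3: K(KIK)S
  step 4: KIK
  step 5: I

Answer: DIFFERENT — A ⇓ SKI, B ⇓ I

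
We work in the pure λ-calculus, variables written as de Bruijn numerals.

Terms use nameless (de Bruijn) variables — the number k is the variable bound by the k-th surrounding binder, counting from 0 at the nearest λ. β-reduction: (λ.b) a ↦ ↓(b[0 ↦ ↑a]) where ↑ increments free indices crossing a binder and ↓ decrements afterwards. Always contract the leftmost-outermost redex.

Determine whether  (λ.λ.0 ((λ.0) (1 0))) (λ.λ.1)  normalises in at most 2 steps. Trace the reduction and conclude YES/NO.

  start: (λ.λ.0 ((λ.0) (1 0))) (λ.λ.1)
  [1] λ.0 ((λ.0) ((λ.λ.1) 0))
  [2] λ.0 ((λ.λ.1) 0)

Answer: NO — after 2 steps the term is λ.0 ((λ.λ.1) 0), not yet normal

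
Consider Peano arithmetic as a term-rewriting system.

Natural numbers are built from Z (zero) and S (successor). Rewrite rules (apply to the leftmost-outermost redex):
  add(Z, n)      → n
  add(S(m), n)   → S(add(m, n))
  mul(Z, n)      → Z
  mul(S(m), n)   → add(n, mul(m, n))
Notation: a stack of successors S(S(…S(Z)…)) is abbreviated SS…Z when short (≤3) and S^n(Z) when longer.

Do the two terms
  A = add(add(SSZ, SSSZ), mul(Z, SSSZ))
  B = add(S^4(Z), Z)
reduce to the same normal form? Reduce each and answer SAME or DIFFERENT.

Answer: DIFFERENT — A ⇓ S^5(Z), B ⇓ S^4(Z)

Reduction:
Term A:
  start: add(add(SSZ, SSSZ), mul(Z, SSSZ))
  [1] add(S(add(SZ, SSSZ)), mul(Z, SSSZ))
  [2] S(add(add(SZ, SSSZ), mul(Z, SSSZ)))
  [3] S(add(S(add(Z, SSSZ)), mul(Z, SSSZ)))
  [4] S(S(add(add(Z, SSSZ), mul(Z, SSSZ))))
  [5] S(S(add(SSSZ, mul(Z, SSSZ))))
  [6] S(S(S(add(SSZ, mul(Z, SSSZ)))))
  [7] S(S(S(S(add(SZ, mul(Z, SSSZ))))))
  [8] S(S(S(S(S(add(Z, mul(Z, SSSZ)))))))
  [9] S(S(S(S(S(mul(Z, SSSZ))))))
  [10] S^5(Z)

Term B:
  start: add(S^4(Z), Z)
  [1] S(add(SSSZ, Z))
  [2] S(S(add(SSZ, Z)))
  [3] S(S(S(add(SZ, Z))))
  [4] S(S(S(S(add(Z, Z)))))
  [5] S^4(Z)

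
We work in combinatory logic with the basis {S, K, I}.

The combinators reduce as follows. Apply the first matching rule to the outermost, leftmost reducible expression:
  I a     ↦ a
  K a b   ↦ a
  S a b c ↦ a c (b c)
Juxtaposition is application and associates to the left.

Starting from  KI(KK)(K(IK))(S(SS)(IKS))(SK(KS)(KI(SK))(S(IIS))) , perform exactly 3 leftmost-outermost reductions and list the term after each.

Answer: after 3 steps: IK(SK(KS)(KI(SK))(S(IIS)))

Derivation:
  start: KI(KK)(K(IK))(S(SS)(IKS))(SK(KS)(KI(SK))(S(IIS)))
  step 1: I(K(IK))(S(SS)(IKS))(SK(KS)(KI(SK))(S(IIS)))
  step 2: K(IK)(S(SS)(IKS))(SK(KS)(KI(SK))(S(IIS)))
  step 3: IK(SK(KS)(KI(SK))(S(IIS)))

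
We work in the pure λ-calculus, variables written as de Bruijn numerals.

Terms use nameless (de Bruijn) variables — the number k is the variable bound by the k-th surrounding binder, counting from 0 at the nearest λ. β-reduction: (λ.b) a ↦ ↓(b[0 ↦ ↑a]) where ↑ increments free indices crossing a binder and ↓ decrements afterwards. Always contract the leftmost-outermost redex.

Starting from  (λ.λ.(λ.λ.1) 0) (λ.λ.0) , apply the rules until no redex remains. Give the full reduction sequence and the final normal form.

Answer: normal form = λ.λ.1  (in 2 steps)

Derivation:
  start: (λ.λ.(λ.λ.1) 0) (λ.λ.0)
  →1  λ.(λ.λ.1) 0
  →2  λ.λ.1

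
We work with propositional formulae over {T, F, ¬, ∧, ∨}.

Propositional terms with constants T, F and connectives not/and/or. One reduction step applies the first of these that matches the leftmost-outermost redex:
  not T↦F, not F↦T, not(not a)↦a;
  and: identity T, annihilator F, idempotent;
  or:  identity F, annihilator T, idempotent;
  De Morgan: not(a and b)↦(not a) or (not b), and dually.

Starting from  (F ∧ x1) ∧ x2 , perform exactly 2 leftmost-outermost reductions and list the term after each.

Answer: after 2 steps: F

Reduction:
  start: (F ∧ x1) ∧ x2
  step 1: F ∧ x2
  step 2: F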